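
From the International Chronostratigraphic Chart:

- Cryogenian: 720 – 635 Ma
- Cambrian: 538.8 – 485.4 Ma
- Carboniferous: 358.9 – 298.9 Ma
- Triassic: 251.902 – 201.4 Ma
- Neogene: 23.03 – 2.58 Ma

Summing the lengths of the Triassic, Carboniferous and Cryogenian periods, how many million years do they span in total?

Duration is start − end for each: (251.902 − 201.4) + (358.9 − 298.9) + (720 − 635).
That is 50.502 + 60 + 85, which totals 195.502 million years.

195.502 million years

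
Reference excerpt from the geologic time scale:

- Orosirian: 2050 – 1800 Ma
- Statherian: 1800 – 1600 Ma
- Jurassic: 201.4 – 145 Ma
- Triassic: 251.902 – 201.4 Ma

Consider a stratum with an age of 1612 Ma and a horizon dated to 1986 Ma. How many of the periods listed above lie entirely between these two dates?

0

Checking each listed span, none has both start < 1986 Ma and end > 1612 Ma — every period straddles one of the two dates or lies outside them — so the count is 0.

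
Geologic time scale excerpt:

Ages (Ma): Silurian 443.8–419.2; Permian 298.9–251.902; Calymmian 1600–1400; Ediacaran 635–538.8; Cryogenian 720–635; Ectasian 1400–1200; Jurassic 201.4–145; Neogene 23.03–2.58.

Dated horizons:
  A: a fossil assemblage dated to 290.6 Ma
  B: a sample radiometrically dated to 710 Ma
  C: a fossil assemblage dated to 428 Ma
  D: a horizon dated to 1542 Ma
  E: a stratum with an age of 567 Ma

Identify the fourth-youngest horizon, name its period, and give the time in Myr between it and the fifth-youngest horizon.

B, in the Cryogenian; 832 million years to D

Sorted youngest-first by Ma: A (290.6), C (428), E (567), B (710), D (1542).
The fourth youngest is B at 710 Ma, which lies in 720–635 Ma: the Cryogenian.
The fifth youngest is D at 1542 Ma; separation = |710 − 1542| = 832 Myr.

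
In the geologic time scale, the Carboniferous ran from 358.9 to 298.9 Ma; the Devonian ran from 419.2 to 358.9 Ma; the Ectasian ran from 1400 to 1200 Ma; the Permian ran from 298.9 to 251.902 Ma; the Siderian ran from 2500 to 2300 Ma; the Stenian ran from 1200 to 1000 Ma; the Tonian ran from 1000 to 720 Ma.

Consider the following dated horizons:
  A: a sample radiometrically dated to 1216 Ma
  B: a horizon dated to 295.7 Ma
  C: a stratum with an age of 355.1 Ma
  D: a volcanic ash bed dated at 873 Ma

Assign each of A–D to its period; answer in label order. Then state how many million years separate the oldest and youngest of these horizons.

A — Ectasian; B — Permian; C — Carboniferous; D — Tonian; span 920.3 million years

Match each age against the start–end ranges in the excerpt: A = 1216 Ma → Ectasian (1400–1200); B = 295.7 Ma → Permian (298.9–251.902); C = 355.1 Ma → Carboniferous (358.9–298.9); D = 873 Ma → Tonian (1000–720).
The largest age is 1216 Ma and the smallest is 295.7 Ma; their difference is 920.3 Myr.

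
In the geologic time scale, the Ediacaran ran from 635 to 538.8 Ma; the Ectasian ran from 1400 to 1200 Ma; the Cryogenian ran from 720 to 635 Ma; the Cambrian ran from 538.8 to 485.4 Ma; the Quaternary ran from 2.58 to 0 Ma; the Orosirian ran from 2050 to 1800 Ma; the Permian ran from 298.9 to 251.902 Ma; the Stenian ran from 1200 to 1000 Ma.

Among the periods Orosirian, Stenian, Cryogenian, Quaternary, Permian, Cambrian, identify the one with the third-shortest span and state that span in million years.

Cambrian, 53.4 million years

Durations: Orosirian 250; Stenian 200; Cryogenian 85; Quaternary 2.58; Permian 46.998; Cambrian 53.4 Myr.
Sorted shortest-first: Quaternary (2.58), Permian (46.998), Cambrian (53.4), Cryogenian (85), Stenian (200), Orosirian (250).
The third shortest is Cambrian at 53.4 Myr.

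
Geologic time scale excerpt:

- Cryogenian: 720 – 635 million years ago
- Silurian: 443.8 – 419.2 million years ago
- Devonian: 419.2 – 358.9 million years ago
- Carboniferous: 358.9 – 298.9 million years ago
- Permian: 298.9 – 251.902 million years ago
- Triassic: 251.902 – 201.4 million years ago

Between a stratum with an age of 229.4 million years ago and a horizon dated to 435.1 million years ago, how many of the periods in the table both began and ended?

3

The older date is 435.1 Ma and the younger is 229.4 Ma.
Periods with start < 435.1 and end > 229.4 Ma: Devonian (419.2–358.9), Carboniferous (358.9–298.9), Permian (298.9–251.902).
That is 3 complete periods.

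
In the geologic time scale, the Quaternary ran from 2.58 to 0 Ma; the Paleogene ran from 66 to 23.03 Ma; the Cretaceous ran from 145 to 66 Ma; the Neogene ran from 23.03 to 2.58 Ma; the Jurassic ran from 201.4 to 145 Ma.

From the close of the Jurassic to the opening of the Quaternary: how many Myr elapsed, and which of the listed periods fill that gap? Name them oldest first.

142.42 million years; Cretaceous, Paleogene, Neogene

The Jurassic closes at 145 Ma and the Quaternary opens at 2.58 Ma, so the interval is 145 − 2.58 = 142.42 Myr.
A period fits inside if it starts at or after 145 Ma and ends at or before 2.58 Ma; oldest first that gives Cretaceous, Paleogene, Neogene.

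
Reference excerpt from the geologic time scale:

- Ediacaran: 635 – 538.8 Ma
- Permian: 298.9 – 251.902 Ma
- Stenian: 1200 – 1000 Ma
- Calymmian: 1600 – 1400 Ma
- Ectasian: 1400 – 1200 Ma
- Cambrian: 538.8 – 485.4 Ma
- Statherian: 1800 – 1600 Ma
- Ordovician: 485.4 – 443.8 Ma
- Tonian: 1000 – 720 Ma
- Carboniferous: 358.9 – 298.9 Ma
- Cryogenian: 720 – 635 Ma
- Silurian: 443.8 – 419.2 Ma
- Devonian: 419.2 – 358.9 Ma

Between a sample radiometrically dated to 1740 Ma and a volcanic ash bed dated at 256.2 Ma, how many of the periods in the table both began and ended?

11

The older date is 1740 Ma and the younger is 256.2 Ma.
Periods with start < 1740 and end > 256.2 Ma: Calymmian (1600–1400), Ectasian (1400–1200), Stenian (1200–1000), Tonian (1000–720), Cryogenian (720–635), Ediacaran (635–538.8), Cambrian (538.8–485.4), Ordovician (485.4–443.8), Silurian (443.8–419.2), Devonian (419.2–358.9), Carboniferous (358.9–298.9).
That is 11 complete periods.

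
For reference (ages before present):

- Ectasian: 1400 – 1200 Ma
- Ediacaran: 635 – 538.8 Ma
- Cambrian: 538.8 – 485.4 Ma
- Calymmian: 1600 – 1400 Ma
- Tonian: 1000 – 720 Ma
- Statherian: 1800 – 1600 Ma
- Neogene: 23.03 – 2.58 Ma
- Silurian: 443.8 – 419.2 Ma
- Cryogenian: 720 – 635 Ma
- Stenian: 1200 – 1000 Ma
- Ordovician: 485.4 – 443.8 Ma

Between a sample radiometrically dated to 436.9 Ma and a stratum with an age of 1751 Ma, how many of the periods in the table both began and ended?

8

The older date is 1751 Ma and the younger is 436.9 Ma.
Periods with start < 1751 and end > 436.9 Ma: Calymmian (1600–1400), Ectasian (1400–1200), Stenian (1200–1000), Tonian (1000–720), Cryogenian (720–635), Ediacaran (635–538.8), Cambrian (538.8–485.4), Ordovician (485.4–443.8).
That is 8 complete periods.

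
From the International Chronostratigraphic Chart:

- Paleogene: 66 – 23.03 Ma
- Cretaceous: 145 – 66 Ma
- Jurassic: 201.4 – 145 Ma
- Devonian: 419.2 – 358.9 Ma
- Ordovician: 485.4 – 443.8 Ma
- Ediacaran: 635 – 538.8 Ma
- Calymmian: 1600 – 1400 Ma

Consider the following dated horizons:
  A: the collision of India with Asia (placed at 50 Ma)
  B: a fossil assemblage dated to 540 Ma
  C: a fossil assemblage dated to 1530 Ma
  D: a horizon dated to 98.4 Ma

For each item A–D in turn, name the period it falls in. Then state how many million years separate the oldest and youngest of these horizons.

A — Paleogene; B — Ediacaran; C — Calymmian; D — Cretaceous; span 1480 million years

A: 50 Ma lies in 66–23.03 Ma, so Paleogene.
B: 540 Ma lies in 635–538.8 Ma, so Ediacaran.
C: 1530 Ma lies in 1600–1400 Ma, so Calymmian.
D: 98.4 Ma lies in 145–66 Ma, so Cretaceous.
Oldest = 1530 Ma, youngest = 50 Ma → span 1480 Myr.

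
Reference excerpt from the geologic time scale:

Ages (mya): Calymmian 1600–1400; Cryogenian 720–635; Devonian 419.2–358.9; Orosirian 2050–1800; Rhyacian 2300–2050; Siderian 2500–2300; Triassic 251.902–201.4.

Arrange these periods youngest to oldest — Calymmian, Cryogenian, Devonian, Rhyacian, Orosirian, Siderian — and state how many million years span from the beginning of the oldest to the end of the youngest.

Devonian, Cryogenian, Calymmian, Orosirian, Rhyacian, Siderian; total span 2141.1 Myr

Start ages (Ma): Siderian 2500, Rhyacian 2300, Orosirian 2050, Calymmian 1600, Cryogenian 720, Devonian 419.2.
Ordered youngest to oldest: Devonian, Cryogenian, Calymmian, Orosirian, Rhyacian, Siderian.
Span = 2500 − 358.9 = 2141.1 Myr.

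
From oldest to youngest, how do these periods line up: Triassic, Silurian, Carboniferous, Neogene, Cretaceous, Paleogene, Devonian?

Era membership (oldest first within each) — Paleozoic: Silurian, Devonian, Carboniferous; Mesozoic: Triassic, Cretaceous; Cenozoic: Paleogene, Neogene. Paleozoic precedes Mesozoic, which precedes Cenozoic. Concatenating the groups in that era order gives oldest to youngest directly.

Silurian, Devonian, Carboniferous, Triassic, Cretaceous, Paleogene, Neogene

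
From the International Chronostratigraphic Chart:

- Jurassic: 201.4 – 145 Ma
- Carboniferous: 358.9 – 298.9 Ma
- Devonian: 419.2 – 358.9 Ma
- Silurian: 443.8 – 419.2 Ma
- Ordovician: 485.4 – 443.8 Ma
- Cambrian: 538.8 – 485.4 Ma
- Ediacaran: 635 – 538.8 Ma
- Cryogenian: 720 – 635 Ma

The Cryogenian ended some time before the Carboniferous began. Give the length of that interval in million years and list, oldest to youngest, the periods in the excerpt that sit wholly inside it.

276.1 million years; Ediacaran, Cambrian, Ordovician, Silurian, Devonian

The Cryogenian closes at 635 Ma and the Carboniferous opens at 358.9 Ma, so the interval is 635 − 358.9 = 276.1 Myr.
A period fits inside if it starts at or after 635 Ma and ends at or before 358.9 Ma; oldest first that gives Ediacaran, Cambrian, Ordovician, Silurian, Devonian.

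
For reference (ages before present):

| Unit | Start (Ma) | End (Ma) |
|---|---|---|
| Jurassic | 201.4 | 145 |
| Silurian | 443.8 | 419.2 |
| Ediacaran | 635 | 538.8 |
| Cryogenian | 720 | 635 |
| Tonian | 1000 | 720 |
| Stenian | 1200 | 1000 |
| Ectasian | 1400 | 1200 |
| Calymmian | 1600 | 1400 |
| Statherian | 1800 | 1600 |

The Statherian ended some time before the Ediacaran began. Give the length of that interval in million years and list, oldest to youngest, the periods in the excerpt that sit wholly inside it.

965 million years; Calymmian, Ectasian, Stenian, Tonian, Cryogenian

The Statherian closes at 1600 Ma and the Ediacaran opens at 635 Ma, so the interval is 1600 − 635 = 965 Myr.
A period fits inside if it starts at or after 1600 Ma and ends at or before 635 Ma; oldest first that gives Calymmian, Ectasian, Stenian, Tonian, Cryogenian.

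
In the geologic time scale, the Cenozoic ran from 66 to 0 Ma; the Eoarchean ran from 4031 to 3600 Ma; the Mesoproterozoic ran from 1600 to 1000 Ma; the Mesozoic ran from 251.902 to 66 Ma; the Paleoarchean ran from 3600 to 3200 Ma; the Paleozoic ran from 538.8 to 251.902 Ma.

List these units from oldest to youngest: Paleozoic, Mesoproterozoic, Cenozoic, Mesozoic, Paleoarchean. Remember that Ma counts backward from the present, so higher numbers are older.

The oldest of these is Paleoarchean (starts 3600 Ma) and the youngest is Cenozoic (ends 0 Ma).
In between, by decreasing start age: Mesoproterozoic (1600), Paleozoic (538.8), Mesozoic (251.902).

Paleoarchean, Mesoproterozoic, Paleozoic, Mesozoic, Cenozoic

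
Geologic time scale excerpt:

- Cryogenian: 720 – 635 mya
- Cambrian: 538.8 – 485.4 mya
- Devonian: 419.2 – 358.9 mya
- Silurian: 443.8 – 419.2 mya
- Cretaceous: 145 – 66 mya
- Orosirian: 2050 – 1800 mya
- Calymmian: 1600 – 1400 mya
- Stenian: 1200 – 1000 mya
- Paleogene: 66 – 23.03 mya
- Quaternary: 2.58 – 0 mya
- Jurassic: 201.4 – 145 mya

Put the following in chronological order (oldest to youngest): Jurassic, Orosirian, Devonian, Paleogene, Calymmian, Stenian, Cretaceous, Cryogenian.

Sorting by start age (descending Ma, since larger Ma = older): Orosirian began 2050, Calymmian began 1600, Stenian began 1200, Cryogenian began 720, Devonian began 419.2, Jurassic began 201.4, Cretaceous began 145, Paleogene began 66.

Orosirian, then Calymmian, then Stenian, then Cryogenian, then Devonian, then Jurassic, then Cretaceous, then Paleogene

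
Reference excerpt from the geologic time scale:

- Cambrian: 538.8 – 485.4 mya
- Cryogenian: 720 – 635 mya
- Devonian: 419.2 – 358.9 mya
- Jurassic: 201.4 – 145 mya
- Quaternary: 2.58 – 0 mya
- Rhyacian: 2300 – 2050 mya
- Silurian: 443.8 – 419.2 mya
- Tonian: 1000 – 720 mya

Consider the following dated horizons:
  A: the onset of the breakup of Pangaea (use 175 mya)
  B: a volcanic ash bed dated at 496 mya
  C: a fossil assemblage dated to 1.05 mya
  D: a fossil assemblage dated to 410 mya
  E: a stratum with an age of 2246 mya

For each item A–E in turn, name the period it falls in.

A: 175 Ma lies in 201.4–145 Ma, so Jurassic.
B: 496 Ma lies in 538.8–485.4 Ma, so Cambrian.
C: 1.05 Ma lies in 2.58–0 Ma, so Quaternary.
D: 410 Ma lies in 419.2–358.9 Ma, so Devonian.
E: 2246 Ma lies in 2300–2050 Ma, so Rhyacian.

A — Jurassic; B — Cambrian; C — Quaternary; D — Devonian; E — Rhyacian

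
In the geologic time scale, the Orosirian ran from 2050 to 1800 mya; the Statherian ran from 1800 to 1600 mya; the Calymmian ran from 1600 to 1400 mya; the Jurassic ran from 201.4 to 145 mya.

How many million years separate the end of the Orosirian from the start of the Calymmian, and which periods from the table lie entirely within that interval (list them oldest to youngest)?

200 million years; Statherian

End of Orosirian = 1800 Ma; start of Calymmian = 1600 Ma.
Gap = 1800 − 1600 = 200 Myr.
Periods wholly inside 1800–1600 Ma: Statherian (1800–1600).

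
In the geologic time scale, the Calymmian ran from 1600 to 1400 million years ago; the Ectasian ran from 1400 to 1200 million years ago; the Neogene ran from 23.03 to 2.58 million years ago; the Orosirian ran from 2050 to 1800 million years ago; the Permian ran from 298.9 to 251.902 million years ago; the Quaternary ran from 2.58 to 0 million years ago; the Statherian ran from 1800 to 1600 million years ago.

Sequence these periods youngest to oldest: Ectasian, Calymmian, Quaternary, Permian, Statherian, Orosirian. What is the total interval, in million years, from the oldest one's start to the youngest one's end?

Quaternary, Permian, Ectasian, Calymmian, Statherian, Orosirian; total span 2050 Myr

From the excerpt: Ectasian 1400–1200; Calymmian 1600–1400; Quaternary 2.58–0; Permian 298.9–251.902; Statherian 1800–1600; Orosirian 2050–1800 (Ma).
Larger Ma is earlier, so the oldest is Orosirian and the youngest is Quaternary; youngest to oldest: Quaternary, Permian, Ectasian, Calymmian, Statherian, Orosirian.
Oldest start 2050 minus youngest end 0 gives 2050 Myr overall.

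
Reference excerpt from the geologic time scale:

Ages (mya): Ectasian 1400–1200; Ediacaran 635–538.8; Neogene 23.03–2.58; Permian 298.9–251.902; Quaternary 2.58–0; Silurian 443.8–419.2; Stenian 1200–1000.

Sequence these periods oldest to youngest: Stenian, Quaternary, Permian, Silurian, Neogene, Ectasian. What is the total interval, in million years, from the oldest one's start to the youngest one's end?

Ectasian, Stenian, Silurian, Permian, Neogene, Quaternary; total span 1400 Myr

From the excerpt: Stenian 1200–1000; Quaternary 2.58–0; Permian 298.9–251.902; Silurian 443.8–419.2; Neogene 23.03–2.58; Ectasian 1400–1200 (Ma).
Larger Ma is earlier, so the oldest is Ectasian and the youngest is Quaternary; oldest to youngest: Ectasian, Stenian, Silurian, Permian, Neogene, Quaternary.
Oldest start 1400 minus youngest end 0 gives 1400 Myr overall.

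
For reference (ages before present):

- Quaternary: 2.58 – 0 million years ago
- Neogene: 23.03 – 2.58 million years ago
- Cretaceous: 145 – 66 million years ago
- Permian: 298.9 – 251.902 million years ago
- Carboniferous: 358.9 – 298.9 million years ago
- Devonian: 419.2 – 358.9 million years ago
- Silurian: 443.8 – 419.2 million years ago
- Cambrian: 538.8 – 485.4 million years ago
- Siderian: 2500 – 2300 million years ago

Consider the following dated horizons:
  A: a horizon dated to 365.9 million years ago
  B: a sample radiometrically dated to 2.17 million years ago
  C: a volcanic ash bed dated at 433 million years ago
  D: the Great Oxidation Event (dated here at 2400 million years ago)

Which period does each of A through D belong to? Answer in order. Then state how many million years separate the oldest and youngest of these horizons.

Match each age against the start–end ranges in the excerpt: A = 365.9 Ma → Devonian (419.2–358.9); B = 2.17 Ma → Quaternary (2.58–0); C = 433 Ma → Silurian (443.8–419.2); D = 2400 Ma → Siderian (2500–2300).
The largest age is 2400 Ma and the smallest is 2.17 Ma; their difference is 2397.83 Myr.

A — Devonian; B — Quaternary; C — Silurian; D — Siderian; span 2397.83 million years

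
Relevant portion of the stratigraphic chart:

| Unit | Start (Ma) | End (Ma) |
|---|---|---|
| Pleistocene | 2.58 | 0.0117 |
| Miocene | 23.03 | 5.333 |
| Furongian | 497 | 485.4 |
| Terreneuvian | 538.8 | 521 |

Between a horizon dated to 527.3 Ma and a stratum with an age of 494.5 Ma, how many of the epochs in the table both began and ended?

0

Checking each listed span, none has both start < 527.3 Ma and end > 494.5 Ma — every epoch straddles one of the two dates or lies outside them — so the count is 0.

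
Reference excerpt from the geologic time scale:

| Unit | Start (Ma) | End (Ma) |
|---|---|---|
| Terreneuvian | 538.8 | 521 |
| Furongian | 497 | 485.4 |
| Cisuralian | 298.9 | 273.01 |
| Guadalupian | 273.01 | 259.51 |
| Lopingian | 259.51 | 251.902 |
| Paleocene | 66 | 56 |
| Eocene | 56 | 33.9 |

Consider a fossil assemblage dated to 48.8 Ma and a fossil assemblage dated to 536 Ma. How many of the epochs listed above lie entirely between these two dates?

The older date is 536 Ma and the younger is 48.8 Ma.
Epochs with start < 536 and end > 48.8 Ma: Furongian (497–485.4), Cisuralian (298.9–273.01), Guadalupian (273.01–259.51), Lopingian (259.51–251.902), Paleocene (66–56).
That is 5 complete epochs.

5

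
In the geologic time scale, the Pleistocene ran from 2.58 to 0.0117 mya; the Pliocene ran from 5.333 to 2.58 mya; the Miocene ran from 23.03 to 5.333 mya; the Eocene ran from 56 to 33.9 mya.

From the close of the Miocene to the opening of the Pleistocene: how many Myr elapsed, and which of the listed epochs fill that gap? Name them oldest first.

2.753 million years; Pliocene

End of Miocene = 5.333 Ma; start of Pleistocene = 2.58 Ma.
Gap = 5.333 − 2.58 = 2.753 Myr.
Epochs wholly inside 5.333–2.58 Ma: Pliocene (5.333–2.58).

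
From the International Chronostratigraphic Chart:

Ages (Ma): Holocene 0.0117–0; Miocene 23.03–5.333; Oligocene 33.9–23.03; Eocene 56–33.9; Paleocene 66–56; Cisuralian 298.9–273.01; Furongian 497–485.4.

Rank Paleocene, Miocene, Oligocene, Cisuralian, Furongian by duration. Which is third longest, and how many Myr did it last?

Durations: Paleocene 10; Miocene 17.697; Oligocene 10.87; Cisuralian 25.89; Furongian 11.6 Myr.
Sorted longest-first: Cisuralian (25.89), Miocene (17.697), Furongian (11.6), Oligocene (10.87), Paleocene (10).
The third longest is Furongian at 11.6 Myr.

Furongian, 11.6 million years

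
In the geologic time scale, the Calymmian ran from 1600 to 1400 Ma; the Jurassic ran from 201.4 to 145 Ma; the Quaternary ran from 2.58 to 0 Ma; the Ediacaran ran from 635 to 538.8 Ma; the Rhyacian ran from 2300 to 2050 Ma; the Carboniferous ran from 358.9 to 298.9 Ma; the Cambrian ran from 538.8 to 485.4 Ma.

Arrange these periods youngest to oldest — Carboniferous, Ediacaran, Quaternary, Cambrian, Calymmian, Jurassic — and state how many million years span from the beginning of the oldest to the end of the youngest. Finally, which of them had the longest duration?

Start ages (Ma): Calymmian 1600, Ediacaran 635, Cambrian 538.8, Carboniferous 358.9, Jurassic 201.4, Quaternary 2.58.
Ordered youngest to oldest: Quaternary, Jurassic, Carboniferous, Cambrian, Ediacaran, Calymmian.
Span = 1600 − 0 = 1600 Myr.
Durations: Ediacaran 96.2, Quaternary 2.58, Cambrian 53.4, Jurassic 56.4, Calymmian 200, Carboniferous 60 → longest is Calymmian (200 Myr).

Quaternary → Jurassic → Carboniferous → Cambrian → Ediacaran → Calymmian; total span 1600 Myr; longest is Calymmian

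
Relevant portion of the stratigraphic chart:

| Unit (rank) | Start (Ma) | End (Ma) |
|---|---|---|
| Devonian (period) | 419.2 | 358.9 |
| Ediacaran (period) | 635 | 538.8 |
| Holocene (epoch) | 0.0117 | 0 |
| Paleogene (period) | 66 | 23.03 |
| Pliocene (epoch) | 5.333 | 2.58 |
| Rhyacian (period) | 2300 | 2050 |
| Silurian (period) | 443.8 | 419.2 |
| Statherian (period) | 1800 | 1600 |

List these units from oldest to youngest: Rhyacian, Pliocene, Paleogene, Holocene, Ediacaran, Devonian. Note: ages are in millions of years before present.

Rhyacian, Ediacaran, Devonian, Paleogene, Pliocene, Holocene

The oldest of these is Rhyacian (starts 2300 Ma) and the youngest is Holocene (ends 0 Ma).
In between, by decreasing start age: Ediacaran (635), Devonian (419.2), Paleogene (66), Pliocene (5.333).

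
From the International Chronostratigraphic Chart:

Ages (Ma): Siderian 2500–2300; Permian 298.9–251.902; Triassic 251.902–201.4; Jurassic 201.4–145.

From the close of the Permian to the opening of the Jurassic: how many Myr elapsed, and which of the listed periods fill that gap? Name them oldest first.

The Permian closes at 251.902 Ma and the Jurassic opens at 201.4 Ma, so the interval is 251.902 − 201.4 = 50.502 Myr.
A period fits inside if it starts at or after 251.902 Ma and ends at or before 201.4 Ma; oldest first that gives Triassic.

50.502 million years; Triassic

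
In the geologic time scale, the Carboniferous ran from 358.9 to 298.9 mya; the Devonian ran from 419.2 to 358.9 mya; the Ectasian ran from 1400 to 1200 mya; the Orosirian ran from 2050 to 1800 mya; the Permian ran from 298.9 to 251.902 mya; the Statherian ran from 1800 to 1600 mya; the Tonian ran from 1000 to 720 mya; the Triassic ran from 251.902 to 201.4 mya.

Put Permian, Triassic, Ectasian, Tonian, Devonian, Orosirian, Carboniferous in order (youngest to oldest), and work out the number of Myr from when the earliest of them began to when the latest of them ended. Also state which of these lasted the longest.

Triassic → Permian → Carboniferous → Devonian → Tonian → Ectasian → Orosirian; total span 1848.6 Myr; longest is Tonian

Start ages (Ma): Orosirian 2050, Ectasian 1400, Tonian 1000, Devonian 419.2, Carboniferous 358.9, Permian 298.9, Triassic 251.902.
Ordered youngest to oldest: Triassic, Permian, Carboniferous, Devonian, Tonian, Ectasian, Orosirian.
Span = 2050 − 201.4 = 1848.6 Myr.
Durations: Permian 46.998, Carboniferous 60, Triassic 50.502, Orosirian 250, Devonian 60.3, Tonian 280, Ectasian 200 → longest is Tonian (280 Myr).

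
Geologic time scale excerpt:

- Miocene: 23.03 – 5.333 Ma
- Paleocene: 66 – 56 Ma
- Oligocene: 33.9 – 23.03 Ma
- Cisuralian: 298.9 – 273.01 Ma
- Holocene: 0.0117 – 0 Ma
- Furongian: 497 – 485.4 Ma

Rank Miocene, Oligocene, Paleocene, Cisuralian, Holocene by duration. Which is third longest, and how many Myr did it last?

Oligocene, 10.87 million years

Start − end for each: Miocene 23.03 − 5.333 = 17.697; Oligocene 33.9 − 23.03 = 10.87; Paleocene 66 − 56 = 10; Cisuralian 298.9 − 273.01 = 25.89; Holocene 0.0117 − 0 = 0.0117.
Ranking these from longest: Cisuralian > Miocene > Oligocene > Paleocene > Holocene.
Position 3 in that ranking is Oligocene, which lasted 10.87 Myr.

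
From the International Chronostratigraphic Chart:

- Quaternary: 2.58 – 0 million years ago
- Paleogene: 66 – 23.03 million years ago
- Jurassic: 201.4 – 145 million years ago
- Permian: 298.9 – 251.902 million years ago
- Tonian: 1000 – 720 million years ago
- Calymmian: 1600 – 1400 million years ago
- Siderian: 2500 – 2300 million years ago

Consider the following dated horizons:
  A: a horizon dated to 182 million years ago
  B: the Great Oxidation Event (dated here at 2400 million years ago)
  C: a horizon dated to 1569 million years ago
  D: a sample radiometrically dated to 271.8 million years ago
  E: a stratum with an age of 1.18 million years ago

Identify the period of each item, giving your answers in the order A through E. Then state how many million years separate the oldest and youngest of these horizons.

A — Jurassic; B — Siderian; C — Calymmian; D — Permian; E — Quaternary; span 2398.82 million years

Match each age against the start–end ranges in the excerpt: A = 182 Ma → Jurassic (201.4–145); B = 2400 Ma → Siderian (2500–2300); C = 1569 Ma → Calymmian (1600–1400); D = 271.8 Ma → Permian (298.9–251.902); E = 1.18 Ma → Quaternary (2.58–0).
The largest age is 2400 Ma and the smallest is 1.18 Ma; their difference is 2398.82 Myr.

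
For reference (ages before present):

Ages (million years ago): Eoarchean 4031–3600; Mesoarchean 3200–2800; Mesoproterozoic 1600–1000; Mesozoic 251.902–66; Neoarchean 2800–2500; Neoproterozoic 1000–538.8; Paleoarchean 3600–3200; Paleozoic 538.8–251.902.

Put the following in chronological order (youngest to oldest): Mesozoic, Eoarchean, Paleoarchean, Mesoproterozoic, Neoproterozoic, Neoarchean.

Read off each span (Ma): Mesozoic 251.902–66; Eoarchean 4031–3600; Paleoarchean 3600–3200; Mesoproterozoic 1600–1000; Neoproterozoic 1000–538.8; Neoarchean 2800–2500.
Larger Ma is older, so oldest→youngest is Eoarchean, Paleoarchean, Neoarchean, Mesoproterozoic, Neoproterozoic, Mesozoic; reverse it for youngest→oldest.

Mesozoic, Neoproterozoic, Mesoproterozoic, Neoarchean, Paleoarchean, Eoarchean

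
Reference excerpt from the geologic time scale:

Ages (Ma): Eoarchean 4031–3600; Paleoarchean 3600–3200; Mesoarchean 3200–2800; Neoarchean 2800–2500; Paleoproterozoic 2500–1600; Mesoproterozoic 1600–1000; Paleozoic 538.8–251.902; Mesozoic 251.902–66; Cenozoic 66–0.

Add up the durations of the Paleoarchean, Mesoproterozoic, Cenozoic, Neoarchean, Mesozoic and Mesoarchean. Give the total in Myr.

1951.902 million years

Each duration: Paleoarchean = 400; Mesoproterozoic = 600; Cenozoic = 66; Neoarchean = 300; Mesozoic = 185.902; Mesoarchean = 400.
Sum: 400 + 600 + 66 + 300 + 185.902 + 400 = 1951.902 Myr.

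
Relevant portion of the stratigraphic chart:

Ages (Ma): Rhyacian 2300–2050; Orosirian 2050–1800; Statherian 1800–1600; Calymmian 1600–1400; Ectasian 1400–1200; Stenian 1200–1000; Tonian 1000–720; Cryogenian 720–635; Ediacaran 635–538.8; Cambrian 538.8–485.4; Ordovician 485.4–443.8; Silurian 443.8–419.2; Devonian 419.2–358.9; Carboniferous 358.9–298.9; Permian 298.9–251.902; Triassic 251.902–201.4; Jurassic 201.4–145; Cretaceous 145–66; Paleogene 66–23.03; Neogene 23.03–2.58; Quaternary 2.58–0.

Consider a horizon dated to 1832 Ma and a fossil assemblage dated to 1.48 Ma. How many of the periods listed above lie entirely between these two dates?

1832 Ma sits inside the Orosirian (2050–1800) and 1.48 Ma inside the Quaternary (2.58–0); neither of those is wholly between the two dates.
The listed periods lying completely between them are Statherian, Calymmian, Ectasian, Stenian, Tonian, Cryogenian, Ediacaran, Cambrian, Ordovician, Silurian, Devonian, Carboniferous, Permian, Triassic, Jurassic, Cretaceous, Paleogene, Neogene — 18 in all.

18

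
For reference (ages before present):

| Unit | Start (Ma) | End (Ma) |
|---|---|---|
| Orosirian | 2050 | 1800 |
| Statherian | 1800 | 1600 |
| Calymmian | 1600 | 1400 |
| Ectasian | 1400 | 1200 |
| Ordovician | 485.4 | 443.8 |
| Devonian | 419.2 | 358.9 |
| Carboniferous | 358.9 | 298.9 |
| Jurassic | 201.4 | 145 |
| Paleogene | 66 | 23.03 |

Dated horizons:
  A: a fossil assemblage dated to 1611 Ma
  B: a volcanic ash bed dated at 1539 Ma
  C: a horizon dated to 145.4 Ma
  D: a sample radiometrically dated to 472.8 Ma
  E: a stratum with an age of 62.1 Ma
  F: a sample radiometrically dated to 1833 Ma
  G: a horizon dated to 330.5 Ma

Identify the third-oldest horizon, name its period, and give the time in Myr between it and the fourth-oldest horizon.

Sorted oldest-first by Ma: F (1833), A (1611), B (1539), D (472.8), G (330.5), C (145.4), E (62.1).
The third oldest is B at 1539 Ma, which lies in 1600–1400 Ma: the Calymmian.
The fourth oldest is D at 472.8 Ma; separation = |1539 − 472.8| = 1066.2 Myr.

B, in the Calymmian; 1066.2 million years to D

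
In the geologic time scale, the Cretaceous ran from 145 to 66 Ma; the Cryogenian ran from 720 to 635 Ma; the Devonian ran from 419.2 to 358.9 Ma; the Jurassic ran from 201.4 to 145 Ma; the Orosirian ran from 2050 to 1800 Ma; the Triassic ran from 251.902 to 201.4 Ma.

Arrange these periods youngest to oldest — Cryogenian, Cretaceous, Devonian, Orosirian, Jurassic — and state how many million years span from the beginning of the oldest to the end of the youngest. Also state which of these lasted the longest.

Start ages (Ma): Orosirian 2050, Cryogenian 720, Devonian 419.2, Jurassic 201.4, Cretaceous 145.
Ordered youngest to oldest: Cretaceous, Jurassic, Devonian, Cryogenian, Orosirian.
Span = 2050 − 66 = 1984 Myr.
Durations: Cretaceous 79, Jurassic 56.4, Orosirian 250, Devonian 60.3, Cryogenian 85 → longest is Orosirian (250 Myr).

Cretaceous, Jurassic, Devonian, Cryogenian, Orosirian; total span 1984 Myr; longest is Orosirian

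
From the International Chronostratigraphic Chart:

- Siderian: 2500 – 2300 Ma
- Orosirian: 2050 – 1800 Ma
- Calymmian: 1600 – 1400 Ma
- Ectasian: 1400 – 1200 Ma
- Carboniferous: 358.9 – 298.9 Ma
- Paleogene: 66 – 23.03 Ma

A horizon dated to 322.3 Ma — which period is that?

Carboniferous

322.3 Ma lies between 358.9 and 298.9 Ma, so it falls in the Carboniferous.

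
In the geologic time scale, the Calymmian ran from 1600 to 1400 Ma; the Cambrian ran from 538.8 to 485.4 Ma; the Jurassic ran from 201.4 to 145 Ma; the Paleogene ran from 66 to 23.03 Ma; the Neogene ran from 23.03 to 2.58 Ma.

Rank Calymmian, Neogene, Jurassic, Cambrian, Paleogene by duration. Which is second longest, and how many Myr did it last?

Jurassic, 56.4 million years

Durations: Calymmian 200; Neogene 20.45; Jurassic 56.4; Cambrian 53.4; Paleogene 42.97 Myr.
Sorted longest-first: Calymmian (200), Jurassic (56.4), Cambrian (53.4), Paleogene (42.97), Neogene (20.45).
The second longest is Jurassic at 56.4 Myr.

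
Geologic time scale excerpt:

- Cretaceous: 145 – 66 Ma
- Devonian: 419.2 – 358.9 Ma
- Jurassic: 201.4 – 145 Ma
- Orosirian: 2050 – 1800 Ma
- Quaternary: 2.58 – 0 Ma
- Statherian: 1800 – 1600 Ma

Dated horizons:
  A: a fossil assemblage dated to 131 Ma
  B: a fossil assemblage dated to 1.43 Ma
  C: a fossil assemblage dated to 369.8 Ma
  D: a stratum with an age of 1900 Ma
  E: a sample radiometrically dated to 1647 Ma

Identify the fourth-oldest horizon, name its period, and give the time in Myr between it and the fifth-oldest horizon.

A, in the Cretaceous; 129.57 million years to B

Sorted oldest-first by Ma: D (1900), E (1647), C (369.8), A (131), B (1.43).
The fourth oldest is A at 131 Ma, which lies in 145–66 Ma: the Cretaceous.
The fifth oldest is B at 1.43 Ma; separation = |131 − 1.43| = 129.57 Myr.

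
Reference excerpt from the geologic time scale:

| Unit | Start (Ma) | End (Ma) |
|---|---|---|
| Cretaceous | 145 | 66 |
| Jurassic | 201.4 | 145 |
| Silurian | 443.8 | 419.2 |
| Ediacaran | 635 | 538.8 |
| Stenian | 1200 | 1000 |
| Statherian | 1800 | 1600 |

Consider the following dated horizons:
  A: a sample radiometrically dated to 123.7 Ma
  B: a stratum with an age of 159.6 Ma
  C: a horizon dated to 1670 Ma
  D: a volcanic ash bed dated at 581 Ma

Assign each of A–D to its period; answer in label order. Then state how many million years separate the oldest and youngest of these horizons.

Match each age against the start–end ranges in the excerpt: A = 123.7 Ma → Cretaceous (145–66); B = 159.6 Ma → Jurassic (201.4–145); C = 1670 Ma → Statherian (1800–1600); D = 581 Ma → Ediacaran (635–538.8).
The largest age is 1670 Ma and the smallest is 123.7 Ma; their difference is 1546.3 Myr.

A — Cretaceous; B — Jurassic; C — Statherian; D — Ediacaran; span 1546.3 million years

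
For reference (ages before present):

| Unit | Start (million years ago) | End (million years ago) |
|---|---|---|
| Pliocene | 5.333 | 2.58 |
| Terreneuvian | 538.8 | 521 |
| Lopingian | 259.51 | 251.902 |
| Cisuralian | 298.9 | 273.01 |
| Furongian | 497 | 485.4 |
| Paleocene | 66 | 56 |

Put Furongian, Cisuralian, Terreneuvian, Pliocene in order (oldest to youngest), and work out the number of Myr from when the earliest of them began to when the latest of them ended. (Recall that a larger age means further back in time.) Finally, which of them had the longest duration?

Start ages (Ma): Terreneuvian 538.8, Furongian 497, Cisuralian 298.9, Pliocene 5.333.
Ordered oldest to youngest: Terreneuvian, Furongian, Cisuralian, Pliocene.
Span = 538.8 − 2.58 = 536.22 Myr.
Durations: Pliocene 2.753, Furongian 11.6, Terreneuvian 17.8, Cisuralian 25.89 → longest is Cisuralian (25.89 Myr).

Terreneuvian, Furongian, Cisuralian, Pliocene; total span 536.22 Myr; longest is Cisuralian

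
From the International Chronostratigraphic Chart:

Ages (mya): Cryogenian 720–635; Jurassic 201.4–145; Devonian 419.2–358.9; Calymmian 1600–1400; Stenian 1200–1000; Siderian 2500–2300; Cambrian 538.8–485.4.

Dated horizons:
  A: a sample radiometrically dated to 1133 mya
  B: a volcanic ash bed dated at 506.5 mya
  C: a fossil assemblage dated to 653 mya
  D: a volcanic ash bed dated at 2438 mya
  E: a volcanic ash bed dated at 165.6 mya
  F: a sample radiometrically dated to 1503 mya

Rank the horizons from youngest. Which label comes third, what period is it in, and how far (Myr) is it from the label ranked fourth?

Smaller Ma means younger, so youngest first: E 165.6 < B 506.5 < C 653 < A 1133 < F 1503 < D 2438.
Counting 3 along gives C (653 Ma); the excerpt puts that inside the Cryogenian, 720–635 Ma.
Next in line is A (1133 Ma), and 1133 − 653 = 480 Myr.

C, in the Cryogenian; 480 million years to A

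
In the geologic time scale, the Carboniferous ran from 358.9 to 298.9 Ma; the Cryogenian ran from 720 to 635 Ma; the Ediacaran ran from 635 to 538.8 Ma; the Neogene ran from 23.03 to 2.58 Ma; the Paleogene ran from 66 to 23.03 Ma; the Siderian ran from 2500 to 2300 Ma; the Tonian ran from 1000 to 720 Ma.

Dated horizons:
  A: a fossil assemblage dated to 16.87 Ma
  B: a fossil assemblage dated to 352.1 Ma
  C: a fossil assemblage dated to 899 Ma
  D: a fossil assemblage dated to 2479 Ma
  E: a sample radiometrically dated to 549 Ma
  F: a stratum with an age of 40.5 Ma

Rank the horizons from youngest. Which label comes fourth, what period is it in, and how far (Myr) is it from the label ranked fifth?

Smaller Ma means younger, so youngest first: A 16.87 < F 40.5 < B 352.1 < E 549 < C 899 < D 2479.
Counting 4 along gives E (549 Ma); the excerpt puts that inside the Ediacaran, 635–538.8 Ma.
Next in line is C (899 Ma), and 899 − 549 = 350 Myr.

E, in the Ediacaran; 350 million years to C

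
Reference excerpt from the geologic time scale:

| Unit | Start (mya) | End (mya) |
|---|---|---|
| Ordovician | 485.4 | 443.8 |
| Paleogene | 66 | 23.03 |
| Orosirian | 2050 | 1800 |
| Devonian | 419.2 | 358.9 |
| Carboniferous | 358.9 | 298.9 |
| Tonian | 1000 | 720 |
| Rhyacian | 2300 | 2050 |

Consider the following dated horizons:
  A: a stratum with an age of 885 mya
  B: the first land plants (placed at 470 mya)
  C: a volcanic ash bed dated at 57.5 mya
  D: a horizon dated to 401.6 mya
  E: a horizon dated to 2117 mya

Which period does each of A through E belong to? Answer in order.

Match each age against the start–end ranges in the excerpt: A = 885 Ma → Tonian (1000–720); B = 470 Ma → Ordovician (485.4–443.8); C = 57.5 Ma → Paleogene (66–23.03); D = 401.6 Ma → Devonian (419.2–358.9); E = 2117 Ma → Rhyacian (2300–2050).

A — Tonian; B — Ordovician; C — Paleogene; D — Devonian; E — Rhyacian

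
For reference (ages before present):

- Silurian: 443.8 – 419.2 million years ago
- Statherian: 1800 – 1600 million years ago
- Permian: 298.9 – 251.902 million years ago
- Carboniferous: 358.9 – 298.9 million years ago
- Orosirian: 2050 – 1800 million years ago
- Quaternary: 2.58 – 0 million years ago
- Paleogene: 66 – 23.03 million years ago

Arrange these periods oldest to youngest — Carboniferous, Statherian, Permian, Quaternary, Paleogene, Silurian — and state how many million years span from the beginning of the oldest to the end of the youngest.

Start ages (Ma): Statherian 1800, Silurian 443.8, Carboniferous 358.9, Permian 298.9, Paleogene 66, Quaternary 2.58.
Ordered oldest to youngest: Statherian, Silurian, Carboniferous, Permian, Paleogene, Quaternary.
Span = 1800 − 0 = 1800 Myr.

Statherian, Silurian, Carboniferous, Permian, Paleogene, Quaternary; total span 1800 Myr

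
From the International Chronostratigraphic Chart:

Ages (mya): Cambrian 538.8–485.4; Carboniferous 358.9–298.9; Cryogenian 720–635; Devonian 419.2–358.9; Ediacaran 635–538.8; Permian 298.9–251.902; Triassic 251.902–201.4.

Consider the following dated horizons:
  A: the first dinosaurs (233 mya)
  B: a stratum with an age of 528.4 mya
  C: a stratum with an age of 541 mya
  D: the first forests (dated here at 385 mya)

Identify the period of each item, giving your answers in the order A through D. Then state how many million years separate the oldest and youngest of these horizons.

A: 233 Ma lies in 251.902–201.4 Ma, so Triassic.
B: 528.4 Ma lies in 538.8–485.4 Ma, so Cambrian.
C: 541 Ma lies in 635–538.8 Ma, so Ediacaran.
D: 385 Ma lies in 419.2–358.9 Ma, so Devonian.
Oldest = 541 Ma, youngest = 233 Ma → span 308 Myr.

A — Triassic; B — Cambrian; C — Ediacaran; D — Devonian; span 308 million years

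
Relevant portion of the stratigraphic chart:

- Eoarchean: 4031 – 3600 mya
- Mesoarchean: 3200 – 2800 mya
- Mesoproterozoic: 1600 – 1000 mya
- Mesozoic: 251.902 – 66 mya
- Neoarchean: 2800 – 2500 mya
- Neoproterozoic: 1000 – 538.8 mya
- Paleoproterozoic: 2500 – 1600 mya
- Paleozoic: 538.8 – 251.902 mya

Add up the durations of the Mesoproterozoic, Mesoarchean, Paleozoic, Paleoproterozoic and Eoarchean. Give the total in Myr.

Each duration: Mesoproterozoic = 600; Mesoarchean = 400; Paleozoic = 286.898; Paleoproterozoic = 900; Eoarchean = 431.
Sum: 600 + 400 + 286.898 + 900 + 431 = 2617.898 Myr.

2617.898 million years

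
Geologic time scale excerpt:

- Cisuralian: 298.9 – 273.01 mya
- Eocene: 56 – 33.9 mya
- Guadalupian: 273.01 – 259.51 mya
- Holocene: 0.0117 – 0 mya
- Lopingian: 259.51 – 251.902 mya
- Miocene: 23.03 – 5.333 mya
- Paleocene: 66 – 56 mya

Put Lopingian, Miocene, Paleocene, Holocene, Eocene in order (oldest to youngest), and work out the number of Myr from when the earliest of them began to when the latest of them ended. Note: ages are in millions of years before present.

Lopingian, Paleocene, Eocene, Miocene, Holocene; total span 259.51 Myr

From the excerpt: Lopingian 259.51–251.902; Miocene 23.03–5.333; Paleocene 66–56; Holocene 0.0117–0; Eocene 56–33.9 (Ma).
Larger Ma is earlier, so the oldest is Lopingian and the youngest is Holocene; oldest to youngest: Lopingian, Paleocene, Eocene, Miocene, Holocene.
Oldest start 259.51 minus youngest end 0 gives 259.51 Myr overall.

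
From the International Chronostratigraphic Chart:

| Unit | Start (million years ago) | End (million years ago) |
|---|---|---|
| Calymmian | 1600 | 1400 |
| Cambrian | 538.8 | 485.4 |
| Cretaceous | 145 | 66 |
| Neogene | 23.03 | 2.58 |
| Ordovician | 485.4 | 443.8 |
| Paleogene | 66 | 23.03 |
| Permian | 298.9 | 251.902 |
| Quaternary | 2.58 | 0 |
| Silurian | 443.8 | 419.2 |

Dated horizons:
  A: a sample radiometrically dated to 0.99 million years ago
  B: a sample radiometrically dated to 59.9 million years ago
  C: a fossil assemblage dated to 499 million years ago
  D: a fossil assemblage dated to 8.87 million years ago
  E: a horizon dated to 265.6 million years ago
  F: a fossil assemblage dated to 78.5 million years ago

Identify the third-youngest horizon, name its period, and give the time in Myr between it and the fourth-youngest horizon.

B, in the Paleogene; 18.6 million years to F

Smaller Ma means younger, so youngest first: A 0.99 < D 8.87 < B 59.9 < F 78.5 < E 265.6 < C 499.
Counting 3 along gives B (59.9 Ma); the excerpt puts that inside the Paleogene, 66–23.03 Ma.
Next in line is F (78.5 Ma), and 78.5 − 59.9 = 18.6 Myr.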